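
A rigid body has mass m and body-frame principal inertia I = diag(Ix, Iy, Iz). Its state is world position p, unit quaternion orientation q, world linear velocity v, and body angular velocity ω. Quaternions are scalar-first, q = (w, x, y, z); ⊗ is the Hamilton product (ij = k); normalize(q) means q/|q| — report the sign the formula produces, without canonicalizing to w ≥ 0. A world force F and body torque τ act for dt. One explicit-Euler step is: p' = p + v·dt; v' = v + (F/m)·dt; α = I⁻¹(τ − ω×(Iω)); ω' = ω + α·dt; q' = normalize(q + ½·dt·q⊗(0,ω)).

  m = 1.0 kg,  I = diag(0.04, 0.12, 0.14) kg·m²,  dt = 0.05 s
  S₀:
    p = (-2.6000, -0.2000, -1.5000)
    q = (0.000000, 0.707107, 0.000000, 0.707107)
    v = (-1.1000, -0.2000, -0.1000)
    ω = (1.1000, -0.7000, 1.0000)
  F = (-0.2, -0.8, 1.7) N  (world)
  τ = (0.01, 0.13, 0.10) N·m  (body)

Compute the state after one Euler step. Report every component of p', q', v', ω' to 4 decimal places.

p' = (-2.6550, -0.2100, -1.5050)
q' = (-0.0371, 0.7189, 0.0018, 0.6941)
v' = (-1.1100, -0.2400, -0.0150)
ω' = (1.1300, -0.6000, 1.0577)

precession coupling ω×(Iω) = (-0.0140, -0.1100, -0.0616)
angular accel α = (0.6000, 2.0000, 1.1543)
ω' = ω + α·dt = (1.1300, -0.6000, 1.0577)
Hamilton product q⊗(0,ω) = (-1.4849247, 0.4949749, 0.0707107, -0.4949749)
q' = normalize(q + ½dt·q⊗(0,ω)) = (-0.0371, 0.7189, 0.0018, 0.6941)
a = F/m = (-0.2000, -0.8000, 1.7000)
new position p' = (-2.6550, -0.2100, -1.5050)
new velocity v' = (-1.1100, -0.2400, -0.0150)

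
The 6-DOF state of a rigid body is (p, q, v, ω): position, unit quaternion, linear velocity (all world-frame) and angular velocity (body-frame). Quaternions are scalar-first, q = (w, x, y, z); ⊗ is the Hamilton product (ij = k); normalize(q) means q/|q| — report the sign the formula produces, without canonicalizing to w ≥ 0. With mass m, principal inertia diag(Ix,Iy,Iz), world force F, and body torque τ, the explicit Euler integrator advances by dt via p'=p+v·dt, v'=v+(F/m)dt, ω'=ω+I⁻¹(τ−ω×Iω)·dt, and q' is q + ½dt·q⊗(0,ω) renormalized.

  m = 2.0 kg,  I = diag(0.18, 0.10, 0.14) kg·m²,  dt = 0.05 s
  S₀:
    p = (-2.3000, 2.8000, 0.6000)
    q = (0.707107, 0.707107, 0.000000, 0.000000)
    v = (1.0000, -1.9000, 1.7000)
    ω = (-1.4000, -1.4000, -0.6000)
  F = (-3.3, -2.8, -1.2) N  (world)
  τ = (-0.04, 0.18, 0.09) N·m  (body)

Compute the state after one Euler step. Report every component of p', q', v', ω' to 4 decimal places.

p' = (-2.2500, 2.7050, 0.6850)
q' = (0.7309, 0.6814, -0.0141, -0.0353)
v' = (0.9175, -1.9700, 1.6700)
ω' = (-1.4204, -1.3268, -0.5119)

(τ − ω×Iω)/I = (-0.4089, 1.4640, 1.7629)
ω + α·dt = (-1.4204, -1.3268, -0.5119)
2q̇ = q⊗(0,ω) = (0.9899498, -0.9899498, -0.5656856, -1.4142140)
q + ½dt·q⊗(0,ω), renormalized = (0.7309, 0.6814, -0.0141, -0.0353)
linear accel F/m = (-1.6500, -1.4000, -0.6000)
p' = p + v·dt = (-2.2500, 2.7050, 0.6850)
v' = v + a·dt = (0.9175, -1.9700, 1.6700)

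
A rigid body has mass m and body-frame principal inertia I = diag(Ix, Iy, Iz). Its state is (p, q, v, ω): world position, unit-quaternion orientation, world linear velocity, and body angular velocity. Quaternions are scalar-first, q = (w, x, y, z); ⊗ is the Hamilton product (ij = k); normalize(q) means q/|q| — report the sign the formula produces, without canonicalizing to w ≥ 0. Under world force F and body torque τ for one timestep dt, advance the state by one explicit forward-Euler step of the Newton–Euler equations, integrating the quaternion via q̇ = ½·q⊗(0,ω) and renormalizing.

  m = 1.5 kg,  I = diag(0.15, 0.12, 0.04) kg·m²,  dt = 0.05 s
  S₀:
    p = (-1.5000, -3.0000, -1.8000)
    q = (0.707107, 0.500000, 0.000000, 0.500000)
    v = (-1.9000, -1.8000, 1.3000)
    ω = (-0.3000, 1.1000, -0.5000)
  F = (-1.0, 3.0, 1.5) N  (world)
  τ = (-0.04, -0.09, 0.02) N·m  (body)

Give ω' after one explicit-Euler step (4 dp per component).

precession coupling ω×(Iω) = (0.0440, 0.0165, 0.0099)
(τ − ω×Iω)/I = (-0.5600, -0.8875, 0.2525)
ω' = ω + α·dt = (-0.3280, 1.0556, -0.4874)

ω' = (-0.3280, 1.0556, -0.4874)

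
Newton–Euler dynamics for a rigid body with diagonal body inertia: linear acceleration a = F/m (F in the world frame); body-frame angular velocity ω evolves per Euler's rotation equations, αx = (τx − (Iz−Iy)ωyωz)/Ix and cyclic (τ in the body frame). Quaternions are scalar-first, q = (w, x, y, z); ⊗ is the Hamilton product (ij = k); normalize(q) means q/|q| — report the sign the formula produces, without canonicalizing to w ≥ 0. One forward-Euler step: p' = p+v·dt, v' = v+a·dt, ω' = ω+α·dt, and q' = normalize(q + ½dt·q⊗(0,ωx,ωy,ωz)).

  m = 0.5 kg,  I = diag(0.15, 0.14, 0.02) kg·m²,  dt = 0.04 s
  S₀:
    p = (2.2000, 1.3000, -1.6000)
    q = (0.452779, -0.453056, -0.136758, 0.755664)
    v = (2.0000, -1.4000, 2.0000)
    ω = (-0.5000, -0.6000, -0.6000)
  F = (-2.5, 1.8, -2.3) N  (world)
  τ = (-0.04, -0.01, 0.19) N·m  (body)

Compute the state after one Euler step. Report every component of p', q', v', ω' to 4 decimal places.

a = (-5.0000, 3.6000, -4.6000)
p' = p + v·dt = (2.2800, 1.2440, -1.5200)
v' = v + a·dt = (1.8000, -1.2560, 1.8160)
gyro term ω×Iω = (-0.0432, 0.0390, -0.0030)
angular accel α = (0.0213, -0.3500, 9.6500)
new body rate ω' = (-0.4991, -0.6140, -0.2140)
q⊗(0,ω) = (0.1448156, 0.3090637, -0.9213330, -0.0682128)
updated quaternion q' = (0.4556, -0.4468, -0.1552, 0.7542)

p' = (2.2800, 1.2440, -1.5200)
q' = (0.4556, -0.4468, -0.1552, 0.7542)
v' = (1.8000, -1.2560, 1.8160)
ω' = (-0.4991, -0.6140, -0.2140)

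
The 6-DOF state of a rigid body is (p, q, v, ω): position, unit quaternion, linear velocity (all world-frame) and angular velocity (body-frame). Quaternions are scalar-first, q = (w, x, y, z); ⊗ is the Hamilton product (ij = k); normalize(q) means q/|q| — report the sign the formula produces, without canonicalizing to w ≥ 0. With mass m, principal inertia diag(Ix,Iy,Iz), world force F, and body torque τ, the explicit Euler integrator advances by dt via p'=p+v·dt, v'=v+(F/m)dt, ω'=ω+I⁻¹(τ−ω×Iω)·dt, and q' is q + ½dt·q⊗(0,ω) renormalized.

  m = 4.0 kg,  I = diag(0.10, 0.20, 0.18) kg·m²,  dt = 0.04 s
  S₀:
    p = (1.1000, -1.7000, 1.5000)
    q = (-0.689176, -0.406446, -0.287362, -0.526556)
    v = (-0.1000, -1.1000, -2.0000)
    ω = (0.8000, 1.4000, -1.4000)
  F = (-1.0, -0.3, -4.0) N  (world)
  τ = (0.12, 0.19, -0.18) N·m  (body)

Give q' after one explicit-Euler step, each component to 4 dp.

2q̇ = q⊗(0,ω) = (-0.0097148, 0.5881444, -1.9551156, 0.6257116)
q + ½dt·q⊗(0,ω), renormalized = (-0.6887, -0.3943, -0.3262, -0.5136)

q' = (-0.6887, -0.3943, -0.3262, -0.5136)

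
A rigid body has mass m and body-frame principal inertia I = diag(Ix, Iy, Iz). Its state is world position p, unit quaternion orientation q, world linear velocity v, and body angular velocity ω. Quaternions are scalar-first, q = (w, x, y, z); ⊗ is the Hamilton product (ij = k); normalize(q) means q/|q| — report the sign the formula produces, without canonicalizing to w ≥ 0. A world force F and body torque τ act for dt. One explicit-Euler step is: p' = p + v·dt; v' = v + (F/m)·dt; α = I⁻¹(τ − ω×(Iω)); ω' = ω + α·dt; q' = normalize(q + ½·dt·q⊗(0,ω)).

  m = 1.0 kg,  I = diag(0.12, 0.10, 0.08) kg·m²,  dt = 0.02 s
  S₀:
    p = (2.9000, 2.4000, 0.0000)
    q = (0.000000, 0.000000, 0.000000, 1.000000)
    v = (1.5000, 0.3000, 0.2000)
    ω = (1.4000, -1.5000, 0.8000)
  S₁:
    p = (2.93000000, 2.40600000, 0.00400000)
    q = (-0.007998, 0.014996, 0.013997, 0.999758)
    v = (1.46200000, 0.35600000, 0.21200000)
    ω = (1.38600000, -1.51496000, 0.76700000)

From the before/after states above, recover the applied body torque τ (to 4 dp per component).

rate change Δω = (-0.01400000, -0.01496000, -0.03300000)
gyro term ω₀×Iω₀ = (0.0240, 0.0448, 0.0420)
applied torque τ = (-0.0600, -0.0300, -0.0900)

τ = (-0.0600, -0.0300, -0.0900)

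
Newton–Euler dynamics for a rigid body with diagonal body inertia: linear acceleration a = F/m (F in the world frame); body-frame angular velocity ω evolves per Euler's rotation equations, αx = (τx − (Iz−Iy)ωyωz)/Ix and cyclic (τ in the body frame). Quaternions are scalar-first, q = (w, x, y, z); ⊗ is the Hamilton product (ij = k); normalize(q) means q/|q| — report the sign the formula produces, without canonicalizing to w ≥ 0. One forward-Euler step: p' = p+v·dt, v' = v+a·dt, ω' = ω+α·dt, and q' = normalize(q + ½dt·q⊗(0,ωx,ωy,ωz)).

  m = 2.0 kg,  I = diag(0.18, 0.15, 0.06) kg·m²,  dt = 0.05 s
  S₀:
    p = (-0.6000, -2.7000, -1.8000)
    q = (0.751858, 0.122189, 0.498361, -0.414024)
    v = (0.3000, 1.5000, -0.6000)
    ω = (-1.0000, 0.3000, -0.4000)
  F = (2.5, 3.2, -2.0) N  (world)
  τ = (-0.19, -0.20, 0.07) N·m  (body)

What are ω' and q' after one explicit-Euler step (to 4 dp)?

ω' = (-1.0558, 0.2173, -0.3492)
q' = (0.7467, 0.1015, 0.5154, -0.4080)

α = I⁻¹(τ − ω×Iω) = (-1.1156, -1.6533, 1.0167)
ω' = ω + α·dt = (-1.0558, 0.2173, -0.3492)
2q̇ = q⊗(0,ω) = (-0.1929289, -0.8269952, 0.6884570, 0.2342745)
q + ½dt·q⊗(0,ω), renormalized = (0.7467, 0.1015, 0.5154, -0.4080)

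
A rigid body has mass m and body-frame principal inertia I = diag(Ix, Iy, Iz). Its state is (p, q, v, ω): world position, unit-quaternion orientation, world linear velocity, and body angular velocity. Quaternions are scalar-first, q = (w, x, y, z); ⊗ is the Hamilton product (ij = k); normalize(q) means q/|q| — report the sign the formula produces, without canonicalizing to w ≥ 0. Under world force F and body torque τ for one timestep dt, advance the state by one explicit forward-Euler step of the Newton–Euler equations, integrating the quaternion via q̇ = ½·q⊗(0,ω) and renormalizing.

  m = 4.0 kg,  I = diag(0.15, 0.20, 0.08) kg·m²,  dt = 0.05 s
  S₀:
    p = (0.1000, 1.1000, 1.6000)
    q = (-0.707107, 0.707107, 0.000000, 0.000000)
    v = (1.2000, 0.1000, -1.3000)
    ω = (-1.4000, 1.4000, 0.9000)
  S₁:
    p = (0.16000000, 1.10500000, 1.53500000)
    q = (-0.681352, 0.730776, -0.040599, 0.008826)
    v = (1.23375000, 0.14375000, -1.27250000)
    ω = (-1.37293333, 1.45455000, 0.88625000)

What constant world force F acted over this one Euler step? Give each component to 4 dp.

F = (2.7000, 3.5000, 2.2000)

velocity change Δv = (0.03375000, 0.04375000, 0.02750000)
F = m·Δv/dt = (2.7000, 3.5000, 2.2000)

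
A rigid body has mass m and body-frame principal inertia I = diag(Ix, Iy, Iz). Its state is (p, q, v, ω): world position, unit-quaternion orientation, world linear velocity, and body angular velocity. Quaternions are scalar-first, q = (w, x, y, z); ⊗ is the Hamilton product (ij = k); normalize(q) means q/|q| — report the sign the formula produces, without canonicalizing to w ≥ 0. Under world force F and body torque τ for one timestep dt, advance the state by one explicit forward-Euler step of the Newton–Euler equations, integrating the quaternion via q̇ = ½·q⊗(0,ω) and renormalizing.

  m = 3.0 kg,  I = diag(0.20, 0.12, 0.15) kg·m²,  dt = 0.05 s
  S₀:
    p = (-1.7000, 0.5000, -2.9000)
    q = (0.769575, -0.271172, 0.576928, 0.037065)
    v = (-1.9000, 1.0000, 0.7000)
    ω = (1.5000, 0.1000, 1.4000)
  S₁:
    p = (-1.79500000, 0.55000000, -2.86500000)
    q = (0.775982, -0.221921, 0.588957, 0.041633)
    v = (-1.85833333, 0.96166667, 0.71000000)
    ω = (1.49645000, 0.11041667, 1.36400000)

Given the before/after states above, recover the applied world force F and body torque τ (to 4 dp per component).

F = (2.5000, -2.3000, 0.6000)
τ = (-0.0100, 0.1300, -0.1200)

rate change Δω = (-0.00355000, 0.01041667, -0.03600000)
τ = I·(Δω/dt) + ω₀×(Iω₀) = (-0.0100, 0.1300, -0.1200)
velocity change Δv = (0.04166667, -0.03833333, 0.01000000)
applied force F = (2.5000, -2.3000, 0.6000)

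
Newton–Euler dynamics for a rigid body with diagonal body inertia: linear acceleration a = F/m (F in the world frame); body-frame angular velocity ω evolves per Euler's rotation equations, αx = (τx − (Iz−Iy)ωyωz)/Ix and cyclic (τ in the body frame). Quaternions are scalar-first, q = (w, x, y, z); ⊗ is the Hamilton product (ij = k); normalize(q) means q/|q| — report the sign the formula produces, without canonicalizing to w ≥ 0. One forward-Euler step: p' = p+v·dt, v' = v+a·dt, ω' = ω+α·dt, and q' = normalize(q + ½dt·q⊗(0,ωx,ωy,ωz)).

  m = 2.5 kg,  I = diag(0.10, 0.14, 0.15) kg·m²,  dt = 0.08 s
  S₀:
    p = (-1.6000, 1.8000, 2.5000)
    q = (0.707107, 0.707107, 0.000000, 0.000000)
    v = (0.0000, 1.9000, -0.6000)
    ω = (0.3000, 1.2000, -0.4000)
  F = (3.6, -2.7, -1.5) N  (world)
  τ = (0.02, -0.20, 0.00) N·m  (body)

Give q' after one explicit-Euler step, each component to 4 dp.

Hamilton product q⊗(0,ω) = (-0.2121321, 0.2121321, 1.1313712, 0.5656856)
q + ½dt·q⊗(0,ω), renormalized = (0.6977, 0.7146, 0.0452, 0.0226)

q' = (0.6977, 0.7146, 0.0452, 0.0226)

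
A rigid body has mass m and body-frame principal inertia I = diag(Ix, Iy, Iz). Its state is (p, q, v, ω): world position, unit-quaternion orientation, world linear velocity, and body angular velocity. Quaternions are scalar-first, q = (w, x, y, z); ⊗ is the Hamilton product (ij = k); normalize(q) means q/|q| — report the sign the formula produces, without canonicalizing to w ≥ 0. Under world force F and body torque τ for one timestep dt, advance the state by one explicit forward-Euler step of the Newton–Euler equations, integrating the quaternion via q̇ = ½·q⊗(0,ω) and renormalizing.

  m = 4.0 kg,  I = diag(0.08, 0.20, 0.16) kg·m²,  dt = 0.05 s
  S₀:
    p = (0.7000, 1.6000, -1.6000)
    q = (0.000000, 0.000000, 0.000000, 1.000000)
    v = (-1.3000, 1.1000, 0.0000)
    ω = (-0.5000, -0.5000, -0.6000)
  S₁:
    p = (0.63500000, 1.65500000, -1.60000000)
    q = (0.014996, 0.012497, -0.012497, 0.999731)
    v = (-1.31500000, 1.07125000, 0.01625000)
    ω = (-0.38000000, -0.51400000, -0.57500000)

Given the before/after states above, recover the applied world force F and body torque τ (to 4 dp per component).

velocity change Δv = (-0.01500000, -0.02875000, 0.01625000)
m·(v₁−v₀)/dt = (-1.2000, -2.3000, 1.3000)
ω₁ − ω₀ = (0.12000000, -0.01400000, 0.02500000)
precession coupling = (-0.0120, -0.0240, 0.0300)
applied torque τ = (0.1800, -0.0800, 0.1100)

F = (-1.2000, -2.3000, 1.3000)
τ = (0.1800, -0.0800, 0.1100)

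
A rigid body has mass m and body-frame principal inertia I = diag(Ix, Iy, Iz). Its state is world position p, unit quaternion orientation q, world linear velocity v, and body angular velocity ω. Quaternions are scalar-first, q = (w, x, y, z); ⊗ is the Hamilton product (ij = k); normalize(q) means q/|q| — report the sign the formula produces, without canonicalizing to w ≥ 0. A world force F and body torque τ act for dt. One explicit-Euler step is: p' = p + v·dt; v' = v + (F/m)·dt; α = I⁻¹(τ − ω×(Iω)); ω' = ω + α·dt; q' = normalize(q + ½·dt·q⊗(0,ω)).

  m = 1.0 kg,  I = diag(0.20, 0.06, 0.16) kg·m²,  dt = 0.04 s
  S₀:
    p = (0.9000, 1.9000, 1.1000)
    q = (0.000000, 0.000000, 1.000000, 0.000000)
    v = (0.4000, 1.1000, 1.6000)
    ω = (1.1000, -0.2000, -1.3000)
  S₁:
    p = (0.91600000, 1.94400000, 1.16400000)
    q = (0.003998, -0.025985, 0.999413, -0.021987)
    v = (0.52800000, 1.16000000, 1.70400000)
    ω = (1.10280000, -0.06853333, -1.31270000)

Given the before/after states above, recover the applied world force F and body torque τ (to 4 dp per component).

F = (3.2000, 1.5000, 2.6000)
τ = (0.0400, 0.1400, -0.0200)

Δv = v₁−v₀ = (0.12800000, 0.06000000, 0.10400000)
F = m·Δv/dt = (3.2000, 1.5000, 2.6000)
rate change Δω = (0.00280000, 0.13146667, -0.01270000)
ω₀×(Iω₀) = (0.0260, -0.0572, 0.0308)
I·α + gyro = (0.0400, 0.1400, -0.0200)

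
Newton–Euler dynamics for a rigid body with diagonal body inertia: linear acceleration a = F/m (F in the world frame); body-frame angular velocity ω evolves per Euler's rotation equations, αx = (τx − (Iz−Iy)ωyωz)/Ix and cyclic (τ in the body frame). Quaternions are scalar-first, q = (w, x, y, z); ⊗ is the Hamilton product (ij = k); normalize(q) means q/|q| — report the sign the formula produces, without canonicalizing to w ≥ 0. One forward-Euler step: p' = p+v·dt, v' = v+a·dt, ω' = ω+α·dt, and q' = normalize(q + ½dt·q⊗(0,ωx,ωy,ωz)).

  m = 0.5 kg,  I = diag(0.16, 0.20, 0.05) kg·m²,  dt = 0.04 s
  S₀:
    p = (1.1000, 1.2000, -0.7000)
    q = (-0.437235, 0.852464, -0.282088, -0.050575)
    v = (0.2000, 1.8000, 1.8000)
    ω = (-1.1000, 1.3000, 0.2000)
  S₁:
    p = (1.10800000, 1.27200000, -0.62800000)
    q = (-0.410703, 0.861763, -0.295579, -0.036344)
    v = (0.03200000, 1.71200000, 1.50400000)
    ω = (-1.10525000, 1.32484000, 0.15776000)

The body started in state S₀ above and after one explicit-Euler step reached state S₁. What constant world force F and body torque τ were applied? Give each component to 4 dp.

velocity change Δv = (-0.16800000, -0.08800000, -0.29600000)
applied force F = (-2.1000, -1.1000, -3.7000)
Δω = ω₁−ω₀ = (-0.00525000, 0.02484000, -0.04224000)
I·α + gyro = (-0.0600, 0.1000, -0.1100)

F = (-2.1000, -1.1000, -3.7000)
τ = (-0.0600, 0.1000, -0.1100)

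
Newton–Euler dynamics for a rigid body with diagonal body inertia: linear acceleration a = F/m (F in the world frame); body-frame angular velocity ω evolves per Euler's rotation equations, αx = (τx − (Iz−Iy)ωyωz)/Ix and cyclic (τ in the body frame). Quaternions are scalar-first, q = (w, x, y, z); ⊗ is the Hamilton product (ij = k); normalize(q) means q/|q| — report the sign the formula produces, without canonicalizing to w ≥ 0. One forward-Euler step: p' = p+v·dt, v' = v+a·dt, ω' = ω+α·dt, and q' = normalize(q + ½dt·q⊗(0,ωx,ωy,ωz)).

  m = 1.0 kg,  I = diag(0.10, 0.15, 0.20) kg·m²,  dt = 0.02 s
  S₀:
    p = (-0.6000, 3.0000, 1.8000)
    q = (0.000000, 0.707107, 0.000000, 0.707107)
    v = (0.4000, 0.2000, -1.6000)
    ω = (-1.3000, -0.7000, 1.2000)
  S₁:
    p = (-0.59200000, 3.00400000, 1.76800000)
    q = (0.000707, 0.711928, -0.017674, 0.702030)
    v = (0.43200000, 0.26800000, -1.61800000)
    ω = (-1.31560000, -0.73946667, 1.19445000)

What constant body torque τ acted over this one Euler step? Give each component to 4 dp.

ω₁ − ω₀ = (-0.01560000, -0.03946667, -0.00555000)
ω₀×(Iω₀) = (-0.0420, 0.1560, 0.0455)
I·α + gyro = (-0.1200, -0.1400, -0.0100)

τ = (-0.1200, -0.1400, -0.0100)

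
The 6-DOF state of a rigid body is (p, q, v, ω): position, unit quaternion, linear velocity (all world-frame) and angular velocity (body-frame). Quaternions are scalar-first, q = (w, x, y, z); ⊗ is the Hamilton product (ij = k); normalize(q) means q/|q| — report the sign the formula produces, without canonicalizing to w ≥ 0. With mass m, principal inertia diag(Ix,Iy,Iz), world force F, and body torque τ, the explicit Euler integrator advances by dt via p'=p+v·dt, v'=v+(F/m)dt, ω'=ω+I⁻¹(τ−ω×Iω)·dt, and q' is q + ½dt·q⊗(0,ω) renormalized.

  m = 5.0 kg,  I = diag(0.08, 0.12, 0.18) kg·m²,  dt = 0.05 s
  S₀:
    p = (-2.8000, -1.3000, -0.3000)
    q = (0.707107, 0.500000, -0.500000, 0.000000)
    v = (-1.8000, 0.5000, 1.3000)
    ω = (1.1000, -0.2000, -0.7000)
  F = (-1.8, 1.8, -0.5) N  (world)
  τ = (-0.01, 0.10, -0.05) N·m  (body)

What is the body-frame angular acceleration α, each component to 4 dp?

gyro term ω×Iω = (0.0084, 0.0770, -0.0088)
α = I⁻¹(τ − ω×Iω) = (-0.2300, 0.1917, -0.2289)

α = (-0.2300, 0.1917, -0.2289)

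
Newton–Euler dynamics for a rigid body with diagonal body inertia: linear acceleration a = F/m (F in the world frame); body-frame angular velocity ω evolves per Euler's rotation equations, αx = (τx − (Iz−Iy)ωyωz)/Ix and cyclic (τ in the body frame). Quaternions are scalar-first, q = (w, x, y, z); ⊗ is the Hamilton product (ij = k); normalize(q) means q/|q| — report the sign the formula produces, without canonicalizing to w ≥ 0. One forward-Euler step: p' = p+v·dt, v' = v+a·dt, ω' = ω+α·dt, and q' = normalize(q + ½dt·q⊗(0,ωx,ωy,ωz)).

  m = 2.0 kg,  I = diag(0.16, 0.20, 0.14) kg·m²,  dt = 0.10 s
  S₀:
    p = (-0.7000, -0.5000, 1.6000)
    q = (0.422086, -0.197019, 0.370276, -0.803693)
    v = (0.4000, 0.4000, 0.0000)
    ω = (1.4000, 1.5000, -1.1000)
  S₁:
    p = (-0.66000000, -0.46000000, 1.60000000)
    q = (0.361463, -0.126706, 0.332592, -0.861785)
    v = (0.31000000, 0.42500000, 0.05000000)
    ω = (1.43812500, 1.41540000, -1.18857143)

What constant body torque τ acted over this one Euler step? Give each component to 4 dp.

Δω = ω₁−ω₀ = (0.03812500, -0.08460000, -0.08857143)
I·α + gyro = (0.1600, -0.2000, -0.0400)

τ = (0.1600, -0.2000, -0.0400)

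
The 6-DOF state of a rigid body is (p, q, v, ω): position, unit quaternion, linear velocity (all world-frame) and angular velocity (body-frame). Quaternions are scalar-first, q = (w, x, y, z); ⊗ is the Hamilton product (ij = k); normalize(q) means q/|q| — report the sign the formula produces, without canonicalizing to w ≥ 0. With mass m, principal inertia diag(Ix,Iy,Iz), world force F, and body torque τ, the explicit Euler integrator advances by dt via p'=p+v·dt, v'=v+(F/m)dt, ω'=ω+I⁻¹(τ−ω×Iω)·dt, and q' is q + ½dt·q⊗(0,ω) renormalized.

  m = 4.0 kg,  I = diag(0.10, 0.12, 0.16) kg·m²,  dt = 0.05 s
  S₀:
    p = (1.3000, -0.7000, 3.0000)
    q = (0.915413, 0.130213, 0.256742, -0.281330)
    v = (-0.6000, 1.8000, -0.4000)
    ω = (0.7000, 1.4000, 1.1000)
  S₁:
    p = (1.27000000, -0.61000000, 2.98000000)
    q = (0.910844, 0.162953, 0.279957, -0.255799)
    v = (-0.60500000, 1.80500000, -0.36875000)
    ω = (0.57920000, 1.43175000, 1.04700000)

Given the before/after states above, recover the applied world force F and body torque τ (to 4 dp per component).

F = (-0.4000, 0.4000, 2.5000)
τ = (-0.1800, 0.0300, -0.1500)

ω₁ − ω₀ = (-0.12080000, 0.03175000, -0.05300000)
gyro term ω₀×Iω₀ = (0.0616, -0.0462, 0.0196)
τ = I·(Δω/dt) + ω₀×(Iω₀) = (-0.1800, 0.0300, -0.1500)
Δv = v₁−v₀ = (-0.00500000, 0.00500000, 0.03125000)
m·(v₁−v₀)/dt = (-0.4000, 0.4000, 2.5000)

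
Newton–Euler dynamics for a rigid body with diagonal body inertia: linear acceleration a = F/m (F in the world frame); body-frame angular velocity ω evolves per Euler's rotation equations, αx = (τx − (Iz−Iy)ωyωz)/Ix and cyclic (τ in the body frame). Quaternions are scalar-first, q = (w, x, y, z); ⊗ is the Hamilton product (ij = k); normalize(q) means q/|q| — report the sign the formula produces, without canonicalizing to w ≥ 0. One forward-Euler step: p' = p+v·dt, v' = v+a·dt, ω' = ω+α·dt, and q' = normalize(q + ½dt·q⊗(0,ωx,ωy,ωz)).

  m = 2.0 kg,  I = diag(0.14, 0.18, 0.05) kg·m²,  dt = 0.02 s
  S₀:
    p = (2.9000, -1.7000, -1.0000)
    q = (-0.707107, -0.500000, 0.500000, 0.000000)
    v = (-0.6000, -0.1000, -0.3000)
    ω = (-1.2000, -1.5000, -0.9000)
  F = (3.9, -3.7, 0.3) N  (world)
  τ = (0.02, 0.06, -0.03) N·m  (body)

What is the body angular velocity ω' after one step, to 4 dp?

ω' = (-1.1721, -1.5041, -0.9408)

angular accel α = (1.3964, -0.2067, -2.0400)
new body rate ω' = (-1.1721, -1.5041, -0.9408)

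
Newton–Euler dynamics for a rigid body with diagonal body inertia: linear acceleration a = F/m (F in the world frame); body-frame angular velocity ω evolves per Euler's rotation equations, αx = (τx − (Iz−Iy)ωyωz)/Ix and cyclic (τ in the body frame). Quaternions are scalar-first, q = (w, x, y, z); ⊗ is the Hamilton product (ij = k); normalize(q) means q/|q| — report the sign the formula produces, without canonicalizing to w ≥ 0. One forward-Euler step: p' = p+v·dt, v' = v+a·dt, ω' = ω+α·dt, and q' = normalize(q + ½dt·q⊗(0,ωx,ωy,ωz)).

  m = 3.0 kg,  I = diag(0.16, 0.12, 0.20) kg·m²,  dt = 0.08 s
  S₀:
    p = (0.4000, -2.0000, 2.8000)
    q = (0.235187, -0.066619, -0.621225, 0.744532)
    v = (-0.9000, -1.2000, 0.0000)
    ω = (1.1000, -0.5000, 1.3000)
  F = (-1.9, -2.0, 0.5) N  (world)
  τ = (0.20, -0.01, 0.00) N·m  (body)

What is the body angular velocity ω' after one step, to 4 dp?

ω' = (1.2260, -0.4685, 1.2912)

angular accel α = (1.5750, 0.3933, -0.1100)
new body rate ω' = (1.2260, -0.4685, 1.2912)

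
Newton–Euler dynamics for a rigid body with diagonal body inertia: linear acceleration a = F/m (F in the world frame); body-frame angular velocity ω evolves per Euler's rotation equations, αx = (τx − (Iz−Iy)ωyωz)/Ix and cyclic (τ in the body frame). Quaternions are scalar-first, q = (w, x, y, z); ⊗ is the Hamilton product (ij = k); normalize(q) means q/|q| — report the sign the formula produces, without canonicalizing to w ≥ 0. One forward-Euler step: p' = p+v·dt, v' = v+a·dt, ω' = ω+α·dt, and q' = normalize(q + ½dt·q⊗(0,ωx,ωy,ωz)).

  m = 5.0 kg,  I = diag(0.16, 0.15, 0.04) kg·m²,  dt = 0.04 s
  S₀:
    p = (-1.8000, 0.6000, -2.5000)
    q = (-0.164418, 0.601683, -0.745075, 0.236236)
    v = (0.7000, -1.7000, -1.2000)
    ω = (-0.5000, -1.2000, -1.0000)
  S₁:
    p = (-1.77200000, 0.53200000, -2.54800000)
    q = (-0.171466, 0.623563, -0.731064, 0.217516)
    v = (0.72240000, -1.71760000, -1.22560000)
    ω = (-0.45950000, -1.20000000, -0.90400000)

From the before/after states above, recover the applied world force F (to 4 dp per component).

F = (2.8000, -2.2000, -3.2000)

velocity change Δv = (0.02240000, -0.01760000, -0.02560000)
F = m·Δv/dt = (2.8000, -2.2000, -3.2000)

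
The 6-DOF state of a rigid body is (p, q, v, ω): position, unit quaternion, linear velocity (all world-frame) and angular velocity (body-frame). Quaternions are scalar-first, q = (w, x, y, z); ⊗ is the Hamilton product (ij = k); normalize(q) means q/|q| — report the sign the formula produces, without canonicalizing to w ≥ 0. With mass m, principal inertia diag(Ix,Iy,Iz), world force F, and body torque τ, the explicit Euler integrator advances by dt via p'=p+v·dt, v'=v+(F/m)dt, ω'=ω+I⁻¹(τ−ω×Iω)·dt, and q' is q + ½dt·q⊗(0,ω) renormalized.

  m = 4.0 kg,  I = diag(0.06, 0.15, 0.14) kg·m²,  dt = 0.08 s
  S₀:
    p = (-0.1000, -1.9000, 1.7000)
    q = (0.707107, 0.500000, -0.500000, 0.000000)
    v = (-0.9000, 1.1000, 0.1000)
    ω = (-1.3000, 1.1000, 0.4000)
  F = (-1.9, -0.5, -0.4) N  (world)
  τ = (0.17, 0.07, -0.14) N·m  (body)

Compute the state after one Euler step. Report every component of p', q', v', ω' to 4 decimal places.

precession coupling ω×(Iω) = (-0.0044, 0.0416, -0.1287)
α = I⁻¹(τ − ω×Iω) = (2.9067, 0.1893, -0.0807)
ω + α·dt = (-1.0675, 1.1151, 0.3935)
Hamilton product q⊗(0,ω) = (1.2000000, -1.1192391, 0.5778177, 0.1828428)
q + ½dt·q⊗(0,ω), renormalized = (0.7533, 0.4541, -0.4757, 0.0073)
a = F/m = (-0.4750, -0.1250, -0.1000)
p + v·dt = (-0.1720, -1.8120, 1.7080)
v + (F/m)dt = (-0.9380, 1.0900, 0.0920)

p' = (-0.1720, -1.8120, 1.7080)
q' = (0.7533, 0.4541, -0.4757, 0.0073)
v' = (-0.9380, 1.0900, 0.0920)
ω' = (-1.0675, 1.1151, 0.3935)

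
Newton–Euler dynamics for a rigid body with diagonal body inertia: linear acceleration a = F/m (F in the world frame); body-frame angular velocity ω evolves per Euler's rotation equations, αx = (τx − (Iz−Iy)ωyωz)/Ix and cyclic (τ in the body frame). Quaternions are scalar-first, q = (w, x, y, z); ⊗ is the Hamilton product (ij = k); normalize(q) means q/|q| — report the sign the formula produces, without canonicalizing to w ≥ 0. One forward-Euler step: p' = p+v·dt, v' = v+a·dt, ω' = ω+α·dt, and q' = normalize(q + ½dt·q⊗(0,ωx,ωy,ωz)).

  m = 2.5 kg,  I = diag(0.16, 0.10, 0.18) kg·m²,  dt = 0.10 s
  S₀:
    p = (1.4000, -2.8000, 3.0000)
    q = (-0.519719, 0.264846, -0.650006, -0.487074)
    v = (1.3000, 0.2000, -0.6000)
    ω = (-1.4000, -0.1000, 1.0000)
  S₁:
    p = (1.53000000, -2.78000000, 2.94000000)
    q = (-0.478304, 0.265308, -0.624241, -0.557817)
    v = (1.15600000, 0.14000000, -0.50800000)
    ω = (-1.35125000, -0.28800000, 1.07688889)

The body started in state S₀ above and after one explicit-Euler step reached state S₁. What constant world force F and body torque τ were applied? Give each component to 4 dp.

v₁ − v₀ = (-0.14400000, -0.06000000, 0.09200000)
F = m·Δv/dt = (-3.6000, -1.5000, 2.3000)
Δω = ω₁−ω₀ = (0.04875000, -0.18800000, 0.07688889)
gyro term ω₀×Iω₀ = (-0.0080, 0.0280, -0.0084)
applied torque τ = (0.0700, -0.1600, 0.1300)

F = (-3.6000, -1.5000, 2.3000)
τ = (0.0700, -0.1600, 0.1300)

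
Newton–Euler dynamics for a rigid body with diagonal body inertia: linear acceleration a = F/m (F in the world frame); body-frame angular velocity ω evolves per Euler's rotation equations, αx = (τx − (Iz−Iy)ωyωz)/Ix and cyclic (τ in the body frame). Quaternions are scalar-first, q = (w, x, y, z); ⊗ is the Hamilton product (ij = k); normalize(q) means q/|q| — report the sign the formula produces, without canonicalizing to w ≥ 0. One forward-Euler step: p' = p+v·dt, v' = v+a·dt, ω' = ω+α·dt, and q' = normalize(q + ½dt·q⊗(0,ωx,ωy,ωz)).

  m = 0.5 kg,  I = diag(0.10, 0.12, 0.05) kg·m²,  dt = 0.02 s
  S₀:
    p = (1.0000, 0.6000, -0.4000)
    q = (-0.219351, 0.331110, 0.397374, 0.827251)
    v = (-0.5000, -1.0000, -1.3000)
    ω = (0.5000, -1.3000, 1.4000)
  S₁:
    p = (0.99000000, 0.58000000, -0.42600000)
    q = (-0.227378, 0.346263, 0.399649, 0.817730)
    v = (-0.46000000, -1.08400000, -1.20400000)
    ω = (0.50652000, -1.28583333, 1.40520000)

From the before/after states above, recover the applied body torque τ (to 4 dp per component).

Δω = ω₁−ω₀ = (0.00652000, 0.01416667, 0.00520000)
ω₀×(Iω₀) = (0.1274, 0.0350, -0.0130)
applied torque τ = (0.1600, 0.1200, 0.0000)

τ = (0.1600, 0.1200, 0.0000)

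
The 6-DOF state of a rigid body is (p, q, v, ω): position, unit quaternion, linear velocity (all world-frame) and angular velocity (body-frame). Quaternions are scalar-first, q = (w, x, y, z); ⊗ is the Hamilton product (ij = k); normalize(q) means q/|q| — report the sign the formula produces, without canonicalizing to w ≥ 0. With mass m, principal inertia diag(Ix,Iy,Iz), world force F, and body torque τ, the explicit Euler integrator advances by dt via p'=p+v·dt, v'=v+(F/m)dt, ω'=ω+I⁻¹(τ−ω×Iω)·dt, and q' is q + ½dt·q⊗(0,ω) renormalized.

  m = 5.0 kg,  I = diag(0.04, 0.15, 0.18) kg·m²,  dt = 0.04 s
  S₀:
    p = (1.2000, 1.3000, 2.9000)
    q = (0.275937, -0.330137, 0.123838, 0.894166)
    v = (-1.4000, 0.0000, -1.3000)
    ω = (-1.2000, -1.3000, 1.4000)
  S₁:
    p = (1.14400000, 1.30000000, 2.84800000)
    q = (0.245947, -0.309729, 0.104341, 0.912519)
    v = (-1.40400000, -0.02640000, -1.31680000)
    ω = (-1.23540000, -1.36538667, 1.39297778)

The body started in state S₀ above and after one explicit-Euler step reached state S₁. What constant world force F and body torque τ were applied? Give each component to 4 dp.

F = (-0.5000, -3.3000, -2.1000)
τ = (-0.0900, -0.0100, 0.1400)

ω₁ − ω₀ = (-0.03540000, -0.06538667, -0.00702222)
gyro term ω₀×Iω₀ = (-0.0546, 0.2352, 0.1716)
I·α + gyro = (-0.0900, -0.0100, 0.1400)
Δv = v₁−v₀ = (-0.00400000, -0.02640000, -0.01680000)
F = m·Δv/dt = (-0.5000, -3.3000, -2.1000)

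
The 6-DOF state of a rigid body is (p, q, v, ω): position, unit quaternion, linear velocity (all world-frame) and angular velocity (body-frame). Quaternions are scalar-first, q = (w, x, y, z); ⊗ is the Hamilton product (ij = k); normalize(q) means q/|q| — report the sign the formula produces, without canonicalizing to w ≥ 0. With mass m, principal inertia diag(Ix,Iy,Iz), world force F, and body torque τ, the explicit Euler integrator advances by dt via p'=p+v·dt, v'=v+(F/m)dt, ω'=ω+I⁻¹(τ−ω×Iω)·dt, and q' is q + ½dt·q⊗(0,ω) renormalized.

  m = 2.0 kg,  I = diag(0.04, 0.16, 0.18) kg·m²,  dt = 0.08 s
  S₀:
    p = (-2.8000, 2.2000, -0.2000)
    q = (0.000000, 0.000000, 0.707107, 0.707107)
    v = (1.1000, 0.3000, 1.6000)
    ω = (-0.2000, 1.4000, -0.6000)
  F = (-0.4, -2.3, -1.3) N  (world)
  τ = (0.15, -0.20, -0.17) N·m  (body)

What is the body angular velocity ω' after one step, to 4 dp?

ω' = (0.1336, 1.3084, -0.6606)

ω×(Iω) gyroscopic = (-0.0168, -0.0168, -0.0336)
(τ − ω×Iω)/I = (4.1700, -1.1450, -0.7578)
new body rate ω' = (0.1336, 1.3084, -0.6606)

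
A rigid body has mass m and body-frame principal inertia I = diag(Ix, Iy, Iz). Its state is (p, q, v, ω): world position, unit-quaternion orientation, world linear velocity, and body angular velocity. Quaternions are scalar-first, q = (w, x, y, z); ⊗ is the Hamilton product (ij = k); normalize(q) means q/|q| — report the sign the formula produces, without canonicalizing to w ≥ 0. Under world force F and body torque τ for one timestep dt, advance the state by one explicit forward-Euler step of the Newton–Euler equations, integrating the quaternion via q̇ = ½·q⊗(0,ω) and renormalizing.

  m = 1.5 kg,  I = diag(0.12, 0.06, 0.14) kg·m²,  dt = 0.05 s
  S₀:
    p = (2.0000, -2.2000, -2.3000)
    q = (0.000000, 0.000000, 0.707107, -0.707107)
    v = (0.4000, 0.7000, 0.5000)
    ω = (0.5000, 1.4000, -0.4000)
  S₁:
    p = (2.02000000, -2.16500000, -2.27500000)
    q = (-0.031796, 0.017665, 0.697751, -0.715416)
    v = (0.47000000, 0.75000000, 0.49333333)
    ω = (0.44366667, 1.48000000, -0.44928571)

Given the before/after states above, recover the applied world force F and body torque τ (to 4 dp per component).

F = (2.1000, 1.5000, -0.2000)
τ = (-0.1800, 0.1000, -0.1800)

Δω = ω₁−ω₀ = (-0.05633333, 0.08000000, -0.04928571)
ω₀×(Iω₀) = (-0.0448, 0.0040, -0.0420)
τ = I·(Δω/dt) + ω₀×(Iω₀) = (-0.1800, 0.1000, -0.1800)
Δv = v₁−v₀ = (0.07000000, 0.05000000, -0.00666667)
F = m·Δv/dt = (2.1000, 1.5000, -0.2000)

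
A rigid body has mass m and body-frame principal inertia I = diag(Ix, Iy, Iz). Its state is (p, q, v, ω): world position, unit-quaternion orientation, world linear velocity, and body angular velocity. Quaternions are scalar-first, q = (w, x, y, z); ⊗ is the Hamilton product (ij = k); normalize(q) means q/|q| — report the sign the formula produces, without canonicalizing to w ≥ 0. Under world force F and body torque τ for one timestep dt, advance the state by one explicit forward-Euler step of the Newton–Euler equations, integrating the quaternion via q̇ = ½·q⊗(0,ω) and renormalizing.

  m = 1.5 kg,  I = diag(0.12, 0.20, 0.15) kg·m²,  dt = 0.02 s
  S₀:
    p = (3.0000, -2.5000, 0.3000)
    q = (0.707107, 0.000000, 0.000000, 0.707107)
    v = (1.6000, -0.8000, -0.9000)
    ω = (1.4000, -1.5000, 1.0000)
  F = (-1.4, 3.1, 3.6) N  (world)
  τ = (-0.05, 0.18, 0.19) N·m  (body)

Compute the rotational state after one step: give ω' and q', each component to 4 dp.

(τ − ω×Iω)/I = (-1.0417, 1.1100, 2.3867)
ω + α·dt = (1.3792, -1.4778, 1.0477)
2q̇ = q⊗(0,ω) = (-0.7071070, 2.0506103, -0.0707107, 0.7071070)
q + ½dt·q⊗(0,ω), renormalized = (0.6999, 0.0205, -0.0007, 0.7140)

ω' = (1.3792, -1.4778, 1.0477)
q' = (0.6999, 0.0205, -0.0007, 0.7140)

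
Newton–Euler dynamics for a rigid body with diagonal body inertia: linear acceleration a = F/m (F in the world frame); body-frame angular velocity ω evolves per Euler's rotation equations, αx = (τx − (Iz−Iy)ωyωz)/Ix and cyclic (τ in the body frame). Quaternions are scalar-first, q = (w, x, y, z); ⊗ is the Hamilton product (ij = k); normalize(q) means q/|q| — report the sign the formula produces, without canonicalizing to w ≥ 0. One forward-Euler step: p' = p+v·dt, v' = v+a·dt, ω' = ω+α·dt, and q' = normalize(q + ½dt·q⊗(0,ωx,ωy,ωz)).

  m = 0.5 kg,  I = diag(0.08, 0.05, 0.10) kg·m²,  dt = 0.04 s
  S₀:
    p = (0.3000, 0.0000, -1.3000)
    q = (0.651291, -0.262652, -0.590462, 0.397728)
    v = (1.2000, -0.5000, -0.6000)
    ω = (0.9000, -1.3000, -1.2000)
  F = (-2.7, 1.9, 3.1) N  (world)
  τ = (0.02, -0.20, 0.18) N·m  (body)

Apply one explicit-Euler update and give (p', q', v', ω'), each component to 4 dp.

p' = (0.3480, -0.0200, -1.3240)
q' = (0.6497, -0.2262, -0.6061, 0.3992)
v' = (0.9840, -0.3480, -0.3520)
ω' = (0.8710, -1.4773, -1.1420)

p' = p + v·dt = (0.3480, -0.0200, -1.3240)
v' = v + a·dt = (0.9840, -0.3480, -0.3520)
precession coupling ω×(Iω) = (0.0780, 0.0216, 0.0351)
angular accel α = (-0.7250, -4.4320, 1.4490)
ω' = ω + α·dt = (0.8710, -1.4773, -1.1420)
q⊗(0,ω) = (-0.0539402, 1.8117627, -0.8039055, 0.0913142)
q + ½dt·q⊗(0,ω), renormalized = (0.6497, -0.2262, -0.6061, 0.3992)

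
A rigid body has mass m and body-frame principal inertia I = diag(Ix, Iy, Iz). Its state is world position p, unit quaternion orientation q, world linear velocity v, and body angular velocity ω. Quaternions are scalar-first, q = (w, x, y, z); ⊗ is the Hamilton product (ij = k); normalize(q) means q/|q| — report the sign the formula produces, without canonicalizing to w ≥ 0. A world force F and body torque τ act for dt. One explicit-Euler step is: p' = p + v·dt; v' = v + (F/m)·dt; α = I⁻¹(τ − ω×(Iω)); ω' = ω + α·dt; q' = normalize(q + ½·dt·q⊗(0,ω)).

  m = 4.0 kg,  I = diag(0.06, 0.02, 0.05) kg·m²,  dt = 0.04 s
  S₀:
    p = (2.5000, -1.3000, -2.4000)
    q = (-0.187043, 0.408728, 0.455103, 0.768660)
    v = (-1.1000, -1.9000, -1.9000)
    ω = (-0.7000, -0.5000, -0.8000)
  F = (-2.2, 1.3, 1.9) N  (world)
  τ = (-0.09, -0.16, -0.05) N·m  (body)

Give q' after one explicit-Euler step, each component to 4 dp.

Hamilton product q⊗(0,ω) = (1.1285891, 0.1511777, -0.1175581, 0.2638425)
q' = normalize(q + ½dt·q⊗(0,ω)) = (-0.1644, 0.4116, 0.4526, 0.7737)

q' = (-0.1644, 0.4116, 0.4526, 0.7737)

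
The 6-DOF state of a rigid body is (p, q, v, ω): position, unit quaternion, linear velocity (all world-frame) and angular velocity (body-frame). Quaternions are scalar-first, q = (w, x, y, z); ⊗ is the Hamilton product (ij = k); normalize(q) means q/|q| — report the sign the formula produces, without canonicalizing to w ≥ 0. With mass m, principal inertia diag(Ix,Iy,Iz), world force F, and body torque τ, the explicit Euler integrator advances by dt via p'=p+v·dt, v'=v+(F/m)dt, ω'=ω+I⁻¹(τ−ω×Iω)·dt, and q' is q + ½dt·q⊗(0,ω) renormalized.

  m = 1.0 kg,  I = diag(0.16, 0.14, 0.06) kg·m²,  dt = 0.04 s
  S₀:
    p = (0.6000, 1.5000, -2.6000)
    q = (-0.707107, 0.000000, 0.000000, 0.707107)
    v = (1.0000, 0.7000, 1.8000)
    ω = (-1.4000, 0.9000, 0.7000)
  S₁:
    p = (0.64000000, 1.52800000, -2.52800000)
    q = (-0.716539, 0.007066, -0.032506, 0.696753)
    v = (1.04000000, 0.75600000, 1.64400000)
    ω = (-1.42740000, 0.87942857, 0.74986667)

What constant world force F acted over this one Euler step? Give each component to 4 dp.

Δv = v₁−v₀ = (0.04000000, 0.05600000, -0.15600000)
m·(v₁−v₀)/dt = (1.0000, 1.4000, -3.9000)

F = (1.0000, 1.4000, -3.9000)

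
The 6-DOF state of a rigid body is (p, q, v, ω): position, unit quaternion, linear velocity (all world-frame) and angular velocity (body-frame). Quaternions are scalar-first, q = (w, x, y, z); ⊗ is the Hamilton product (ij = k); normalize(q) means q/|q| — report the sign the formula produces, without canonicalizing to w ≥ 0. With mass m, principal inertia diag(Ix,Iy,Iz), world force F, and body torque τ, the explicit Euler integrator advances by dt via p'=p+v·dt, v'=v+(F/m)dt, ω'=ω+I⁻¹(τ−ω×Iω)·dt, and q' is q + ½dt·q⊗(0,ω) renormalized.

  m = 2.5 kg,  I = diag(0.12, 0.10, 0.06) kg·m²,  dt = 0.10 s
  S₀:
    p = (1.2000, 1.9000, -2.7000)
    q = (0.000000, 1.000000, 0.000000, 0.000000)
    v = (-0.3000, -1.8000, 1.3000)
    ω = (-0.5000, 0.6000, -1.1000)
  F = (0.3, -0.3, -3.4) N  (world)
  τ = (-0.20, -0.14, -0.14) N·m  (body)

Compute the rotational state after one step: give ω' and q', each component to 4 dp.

ω' = (-0.6887, 0.4270, -1.3433)
q' = (0.0249, 0.9977, 0.0549, 0.0299)

precession coupling ω×(Iω) = (0.0264, 0.0330, 0.0060)
α = I⁻¹(τ − ω×Iω) = (-1.8867, -1.7300, -2.4333)
ω + α·dt = (-0.6887, 0.4270, -1.3433)
Hamilton product q⊗(0,ω) = (0.5000000, 0.0000000, 1.1000000, 0.6000000)
q' = normalize(q + ½dt·q⊗(0,ω)) = (0.0249, 0.9977, 0.0549, 0.0299)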